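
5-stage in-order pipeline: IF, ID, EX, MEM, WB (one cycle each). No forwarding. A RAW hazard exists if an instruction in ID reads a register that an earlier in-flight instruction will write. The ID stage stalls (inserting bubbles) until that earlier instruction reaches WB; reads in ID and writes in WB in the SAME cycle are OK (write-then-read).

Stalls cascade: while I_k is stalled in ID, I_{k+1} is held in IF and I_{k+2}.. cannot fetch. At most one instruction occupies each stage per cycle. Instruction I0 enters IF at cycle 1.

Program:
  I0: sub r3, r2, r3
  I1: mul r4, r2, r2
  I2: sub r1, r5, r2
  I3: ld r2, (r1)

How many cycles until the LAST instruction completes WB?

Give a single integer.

I0 sub r3 <- r2,r3: IF@1 ID@2 stall=0 (-) EX@3 MEM@4 WB@5
I1 mul r4 <- r2,r2: IF@2 ID@3 stall=0 (-) EX@4 MEM@5 WB@6
I2 sub r1 <- r5,r2: IF@3 ID@4 stall=0 (-) EX@5 MEM@6 WB@7
I3 ld r2 <- r1: IF@4 ID@5 stall=2 (RAW on I2.r1 (WB@7)) EX@8 MEM@9 WB@10

Answer: 10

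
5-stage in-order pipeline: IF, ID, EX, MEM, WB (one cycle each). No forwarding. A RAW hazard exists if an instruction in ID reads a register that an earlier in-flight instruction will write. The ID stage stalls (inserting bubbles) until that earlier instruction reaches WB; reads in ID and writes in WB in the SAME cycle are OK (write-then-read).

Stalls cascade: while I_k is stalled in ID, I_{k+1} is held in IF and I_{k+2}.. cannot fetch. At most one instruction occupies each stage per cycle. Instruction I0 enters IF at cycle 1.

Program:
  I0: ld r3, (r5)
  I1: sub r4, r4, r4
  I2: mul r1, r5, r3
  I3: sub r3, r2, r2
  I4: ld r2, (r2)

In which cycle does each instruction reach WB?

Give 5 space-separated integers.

I0 ld r3 <- r5: IF@1 ID@2 stall=0 (-) EX@3 MEM@4 WB@5
I1 sub r4 <- r4,r4: IF@2 ID@3 stall=0 (-) EX@4 MEM@5 WB@6
I2 mul r1 <- r5,r3: IF@3 ID@4 stall=1 (RAW on I0.r3 (WB@5)) EX@6 MEM@7 WB@8
I3 sub r3 <- r2,r2: IF@4 ID@6 stall=0 (-) EX@7 MEM@8 WB@9
I4 ld r2 <- r2: IF@6 ID@7 stall=0 (-) EX@8 MEM@9 WB@10

Answer: 5 6 8 9 10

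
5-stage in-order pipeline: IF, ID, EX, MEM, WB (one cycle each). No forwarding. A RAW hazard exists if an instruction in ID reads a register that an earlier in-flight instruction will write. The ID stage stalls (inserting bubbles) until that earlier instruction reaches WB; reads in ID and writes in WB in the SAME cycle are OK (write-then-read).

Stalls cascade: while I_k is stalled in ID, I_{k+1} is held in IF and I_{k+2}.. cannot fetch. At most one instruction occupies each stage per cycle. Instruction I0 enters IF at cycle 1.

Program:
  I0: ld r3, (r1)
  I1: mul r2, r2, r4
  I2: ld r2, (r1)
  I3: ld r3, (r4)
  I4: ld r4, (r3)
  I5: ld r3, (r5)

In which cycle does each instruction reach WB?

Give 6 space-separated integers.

Answer: 5 6 7 8 11 12

Derivation:
I0 ld r3 <- r1: IF@1 ID@2 stall=0 (-) EX@3 MEM@4 WB@5
I1 mul r2 <- r2,r4: IF@2 ID@3 stall=0 (-) EX@4 MEM@5 WB@6
I2 ld r2 <- r1: IF@3 ID@4 stall=0 (-) EX@5 MEM@6 WB@7
I3 ld r3 <- r4: IF@4 ID@5 stall=0 (-) EX@6 MEM@7 WB@8
I4 ld r4 <- r3: IF@5 ID@6 stall=2 (RAW on I3.r3 (WB@8)) EX@9 MEM@10 WB@11
I5 ld r3 <- r5: IF@6 ID@9 stall=0 (-) EX@10 MEM@11 WB@12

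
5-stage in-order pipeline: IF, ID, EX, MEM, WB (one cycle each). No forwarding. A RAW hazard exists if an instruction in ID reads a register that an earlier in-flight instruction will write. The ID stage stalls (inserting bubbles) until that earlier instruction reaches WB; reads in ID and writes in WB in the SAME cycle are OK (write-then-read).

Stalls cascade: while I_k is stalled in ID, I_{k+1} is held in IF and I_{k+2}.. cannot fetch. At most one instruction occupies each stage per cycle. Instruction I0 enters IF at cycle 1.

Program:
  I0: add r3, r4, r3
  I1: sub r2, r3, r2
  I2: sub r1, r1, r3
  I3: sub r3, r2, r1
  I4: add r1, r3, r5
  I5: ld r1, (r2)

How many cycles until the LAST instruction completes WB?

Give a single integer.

I0 add r3 <- r4,r3: IF@1 ID@2 stall=0 (-) EX@3 MEM@4 WB@5
I1 sub r2 <- r3,r2: IF@2 ID@3 stall=2 (RAW on I0.r3 (WB@5)) EX@6 MEM@7 WB@8
I2 sub r1 <- r1,r3: IF@3 ID@6 stall=0 (-) EX@7 MEM@8 WB@9
I3 sub r3 <- r2,r1: IF@6 ID@7 stall=2 (RAW on I2.r1 (WB@9)) EX@10 MEM@11 WB@12
I4 add r1 <- r3,r5: IF@7 ID@10 stall=2 (RAW on I3.r3 (WB@12)) EX@13 MEM@14 WB@15
I5 ld r1 <- r2: IF@10 ID@13 stall=0 (-) EX@14 MEM@15 WB@16

Answer: 16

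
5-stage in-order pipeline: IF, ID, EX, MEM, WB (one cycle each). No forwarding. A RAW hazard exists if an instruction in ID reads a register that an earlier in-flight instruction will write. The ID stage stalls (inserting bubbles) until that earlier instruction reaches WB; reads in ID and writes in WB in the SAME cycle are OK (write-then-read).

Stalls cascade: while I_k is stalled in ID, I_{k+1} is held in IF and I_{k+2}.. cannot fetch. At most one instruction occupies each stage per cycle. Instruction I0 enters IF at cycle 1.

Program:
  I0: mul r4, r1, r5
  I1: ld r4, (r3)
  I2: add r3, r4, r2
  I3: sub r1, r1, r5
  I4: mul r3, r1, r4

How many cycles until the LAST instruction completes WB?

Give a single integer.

I0 mul r4 <- r1,r5: IF@1 ID@2 stall=0 (-) EX@3 MEM@4 WB@5
I1 ld r4 <- r3: IF@2 ID@3 stall=0 (-) EX@4 MEM@5 WB@6
I2 add r3 <- r4,r2: IF@3 ID@4 stall=2 (RAW on I1.r4 (WB@6)) EX@7 MEM@8 WB@9
I3 sub r1 <- r1,r5: IF@4 ID@7 stall=0 (-) EX@8 MEM@9 WB@10
I4 mul r3 <- r1,r4: IF@7 ID@8 stall=2 (RAW on I3.r1 (WB@10)) EX@11 MEM@12 WB@13

Answer: 13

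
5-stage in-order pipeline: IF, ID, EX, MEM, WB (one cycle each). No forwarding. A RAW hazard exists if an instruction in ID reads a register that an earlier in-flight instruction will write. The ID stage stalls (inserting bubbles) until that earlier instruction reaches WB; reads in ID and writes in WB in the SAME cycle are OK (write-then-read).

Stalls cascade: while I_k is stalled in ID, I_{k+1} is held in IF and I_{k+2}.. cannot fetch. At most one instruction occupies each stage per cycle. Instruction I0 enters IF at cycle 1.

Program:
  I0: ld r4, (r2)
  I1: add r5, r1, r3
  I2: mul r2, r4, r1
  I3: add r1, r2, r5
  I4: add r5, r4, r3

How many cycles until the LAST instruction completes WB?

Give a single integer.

I0 ld r4 <- r2: IF@1 ID@2 stall=0 (-) EX@3 MEM@4 WB@5
I1 add r5 <- r1,r3: IF@2 ID@3 stall=0 (-) EX@4 MEM@5 WB@6
I2 mul r2 <- r4,r1: IF@3 ID@4 stall=1 (RAW on I0.r4 (WB@5)) EX@6 MEM@7 WB@8
I3 add r1 <- r2,r5: IF@4 ID@6 stall=2 (RAW on I2.r2 (WB@8)) EX@9 MEM@10 WB@11
I4 add r5 <- r4,r3: IF@6 ID@9 stall=0 (-) EX@10 MEM@11 WB@12

Answer: 12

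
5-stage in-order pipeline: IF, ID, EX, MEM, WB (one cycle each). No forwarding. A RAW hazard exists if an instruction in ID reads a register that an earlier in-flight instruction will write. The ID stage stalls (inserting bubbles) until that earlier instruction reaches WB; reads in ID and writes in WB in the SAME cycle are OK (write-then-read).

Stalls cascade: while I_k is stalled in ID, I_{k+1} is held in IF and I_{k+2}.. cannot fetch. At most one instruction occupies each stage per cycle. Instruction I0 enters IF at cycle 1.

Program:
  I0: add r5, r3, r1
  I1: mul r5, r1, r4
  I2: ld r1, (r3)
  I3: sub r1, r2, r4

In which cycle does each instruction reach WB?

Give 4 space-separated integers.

I0 add r5 <- r3,r1: IF@1 ID@2 stall=0 (-) EX@3 MEM@4 WB@5
I1 mul r5 <- r1,r4: IF@2 ID@3 stall=0 (-) EX@4 MEM@5 WB@6
I2 ld r1 <- r3: IF@3 ID@4 stall=0 (-) EX@5 MEM@6 WB@7
I3 sub r1 <- r2,r4: IF@4 ID@5 stall=0 (-) EX@6 MEM@7 WB@8

Answer: 5 6 7 8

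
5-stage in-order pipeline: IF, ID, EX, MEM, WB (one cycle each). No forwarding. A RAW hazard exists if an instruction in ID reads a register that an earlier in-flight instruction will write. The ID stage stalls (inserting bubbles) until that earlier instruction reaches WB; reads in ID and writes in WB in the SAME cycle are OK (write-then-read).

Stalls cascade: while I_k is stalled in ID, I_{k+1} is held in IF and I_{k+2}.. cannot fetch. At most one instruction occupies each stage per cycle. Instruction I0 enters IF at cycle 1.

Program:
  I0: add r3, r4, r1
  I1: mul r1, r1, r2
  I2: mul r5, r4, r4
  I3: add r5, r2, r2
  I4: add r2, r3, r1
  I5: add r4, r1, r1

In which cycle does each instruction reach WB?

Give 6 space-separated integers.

I0 add r3 <- r4,r1: IF@1 ID@2 stall=0 (-) EX@3 MEM@4 WB@5
I1 mul r1 <- r1,r2: IF@2 ID@3 stall=0 (-) EX@4 MEM@5 WB@6
I2 mul r5 <- r4,r4: IF@3 ID@4 stall=0 (-) EX@5 MEM@6 WB@7
I3 add r5 <- r2,r2: IF@4 ID@5 stall=0 (-) EX@6 MEM@7 WB@8
I4 add r2 <- r3,r1: IF@5 ID@6 stall=0 (-) EX@7 MEM@8 WB@9
I5 add r4 <- r1,r1: IF@6 ID@7 stall=0 (-) EX@8 MEM@9 WB@10

Answer: 5 6 7 8 9 10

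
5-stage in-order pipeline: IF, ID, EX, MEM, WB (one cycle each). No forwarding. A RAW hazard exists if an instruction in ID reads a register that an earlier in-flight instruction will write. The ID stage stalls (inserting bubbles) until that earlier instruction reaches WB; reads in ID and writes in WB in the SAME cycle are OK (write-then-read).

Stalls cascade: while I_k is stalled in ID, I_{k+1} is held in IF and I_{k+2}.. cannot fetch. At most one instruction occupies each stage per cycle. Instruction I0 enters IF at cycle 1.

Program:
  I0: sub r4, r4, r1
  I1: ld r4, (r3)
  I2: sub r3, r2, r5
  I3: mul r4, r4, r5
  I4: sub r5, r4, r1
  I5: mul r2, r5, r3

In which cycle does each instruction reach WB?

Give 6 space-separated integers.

I0 sub r4 <- r4,r1: IF@1 ID@2 stall=0 (-) EX@3 MEM@4 WB@5
I1 ld r4 <- r3: IF@2 ID@3 stall=0 (-) EX@4 MEM@5 WB@6
I2 sub r3 <- r2,r5: IF@3 ID@4 stall=0 (-) EX@5 MEM@6 WB@7
I3 mul r4 <- r4,r5: IF@4 ID@5 stall=1 (RAW on I1.r4 (WB@6)) EX@7 MEM@8 WB@9
I4 sub r5 <- r4,r1: IF@5 ID@7 stall=2 (RAW on I3.r4 (WB@9)) EX@10 MEM@11 WB@12
I5 mul r2 <- r5,r3: IF@7 ID@10 stall=2 (RAW on I4.r5 (WB@12)) EX@13 MEM@14 WB@15

Answer: 5 6 7 9 12 15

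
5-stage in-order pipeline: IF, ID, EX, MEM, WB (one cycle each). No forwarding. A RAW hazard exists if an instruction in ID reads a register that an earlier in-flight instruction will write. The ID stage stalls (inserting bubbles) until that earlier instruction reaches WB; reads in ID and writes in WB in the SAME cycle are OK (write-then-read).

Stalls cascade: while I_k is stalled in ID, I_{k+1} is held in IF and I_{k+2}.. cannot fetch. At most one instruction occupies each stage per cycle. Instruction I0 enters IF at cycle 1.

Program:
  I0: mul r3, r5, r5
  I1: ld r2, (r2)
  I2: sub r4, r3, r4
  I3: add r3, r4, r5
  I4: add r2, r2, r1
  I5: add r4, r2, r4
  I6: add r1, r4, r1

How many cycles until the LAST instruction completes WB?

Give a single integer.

Answer: 18

Derivation:
I0 mul r3 <- r5,r5: IF@1 ID@2 stall=0 (-) EX@3 MEM@4 WB@5
I1 ld r2 <- r2: IF@2 ID@3 stall=0 (-) EX@4 MEM@5 WB@6
I2 sub r4 <- r3,r4: IF@3 ID@4 stall=1 (RAW on I0.r3 (WB@5)) EX@6 MEM@7 WB@8
I3 add r3 <- r4,r5: IF@4 ID@6 stall=2 (RAW on I2.r4 (WB@8)) EX@9 MEM@10 WB@11
I4 add r2 <- r2,r1: IF@6 ID@9 stall=0 (-) EX@10 MEM@11 WB@12
I5 add r4 <- r2,r4: IF@9 ID@10 stall=2 (RAW on I4.r2 (WB@12)) EX@13 MEM@14 WB@15
I6 add r1 <- r4,r1: IF@10 ID@13 stall=2 (RAW on I5.r4 (WB@15)) EX@16 MEM@17 WB@18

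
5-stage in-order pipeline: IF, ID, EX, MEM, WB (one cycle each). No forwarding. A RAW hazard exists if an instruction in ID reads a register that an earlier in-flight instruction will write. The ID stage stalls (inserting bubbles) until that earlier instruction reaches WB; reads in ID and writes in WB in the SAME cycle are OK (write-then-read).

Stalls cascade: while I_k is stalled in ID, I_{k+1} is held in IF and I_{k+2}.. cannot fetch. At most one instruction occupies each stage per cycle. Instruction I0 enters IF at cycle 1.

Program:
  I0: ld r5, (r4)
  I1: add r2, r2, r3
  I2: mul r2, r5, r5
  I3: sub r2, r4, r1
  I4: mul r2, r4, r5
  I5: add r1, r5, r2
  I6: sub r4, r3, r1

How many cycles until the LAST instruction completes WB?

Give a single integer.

I0 ld r5 <- r4: IF@1 ID@2 stall=0 (-) EX@3 MEM@4 WB@5
I1 add r2 <- r2,r3: IF@2 ID@3 stall=0 (-) EX@4 MEM@5 WB@6
I2 mul r2 <- r5,r5: IF@3 ID@4 stall=1 (RAW on I0.r5 (WB@5)) EX@6 MEM@7 WB@8
I3 sub r2 <- r4,r1: IF@4 ID@6 stall=0 (-) EX@7 MEM@8 WB@9
I4 mul r2 <- r4,r5: IF@6 ID@7 stall=0 (-) EX@8 MEM@9 WB@10
I5 add r1 <- r5,r2: IF@7 ID@8 stall=2 (RAW on I4.r2 (WB@10)) EX@11 MEM@12 WB@13
I6 sub r4 <- r3,r1: IF@8 ID@11 stall=2 (RAW on I5.r1 (WB@13)) EX@14 MEM@15 WB@16

Answer: 16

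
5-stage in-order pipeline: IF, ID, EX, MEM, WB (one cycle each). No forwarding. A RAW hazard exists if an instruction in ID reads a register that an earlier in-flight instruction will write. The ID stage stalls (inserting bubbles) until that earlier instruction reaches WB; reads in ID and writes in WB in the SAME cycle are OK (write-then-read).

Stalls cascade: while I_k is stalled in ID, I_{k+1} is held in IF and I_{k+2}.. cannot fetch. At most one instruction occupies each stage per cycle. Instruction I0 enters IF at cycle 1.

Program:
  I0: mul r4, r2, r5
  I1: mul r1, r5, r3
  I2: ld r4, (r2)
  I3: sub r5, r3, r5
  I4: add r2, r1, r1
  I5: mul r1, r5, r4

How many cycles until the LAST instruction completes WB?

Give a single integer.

Answer: 11

Derivation:
I0 mul r4 <- r2,r5: IF@1 ID@2 stall=0 (-) EX@3 MEM@4 WB@5
I1 mul r1 <- r5,r3: IF@2 ID@3 stall=0 (-) EX@4 MEM@5 WB@6
I2 ld r4 <- r2: IF@3 ID@4 stall=0 (-) EX@5 MEM@6 WB@7
I3 sub r5 <- r3,r5: IF@4 ID@5 stall=0 (-) EX@6 MEM@7 WB@8
I4 add r2 <- r1,r1: IF@5 ID@6 stall=0 (-) EX@7 MEM@8 WB@9
I5 mul r1 <- r5,r4: IF@6 ID@7 stall=1 (RAW on I3.r5 (WB@8)) EX@9 MEM@10 WB@11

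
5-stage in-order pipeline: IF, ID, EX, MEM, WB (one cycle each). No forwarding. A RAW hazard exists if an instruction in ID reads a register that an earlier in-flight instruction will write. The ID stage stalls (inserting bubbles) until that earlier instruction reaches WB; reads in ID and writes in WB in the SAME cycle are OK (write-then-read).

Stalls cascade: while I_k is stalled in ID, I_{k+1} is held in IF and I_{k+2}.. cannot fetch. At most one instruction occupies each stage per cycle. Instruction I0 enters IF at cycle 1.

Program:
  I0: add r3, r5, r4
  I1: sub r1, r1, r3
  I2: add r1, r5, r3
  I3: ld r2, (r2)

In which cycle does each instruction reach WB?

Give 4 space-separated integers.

I0 add r3 <- r5,r4: IF@1 ID@2 stall=0 (-) EX@3 MEM@4 WB@5
I1 sub r1 <- r1,r3: IF@2 ID@3 stall=2 (RAW on I0.r3 (WB@5)) EX@6 MEM@7 WB@8
I2 add r1 <- r5,r3: IF@3 ID@6 stall=0 (-) EX@7 MEM@8 WB@9
I3 ld r2 <- r2: IF@6 ID@7 stall=0 (-) EX@8 MEM@9 WB@10

Answer: 5 8 9 10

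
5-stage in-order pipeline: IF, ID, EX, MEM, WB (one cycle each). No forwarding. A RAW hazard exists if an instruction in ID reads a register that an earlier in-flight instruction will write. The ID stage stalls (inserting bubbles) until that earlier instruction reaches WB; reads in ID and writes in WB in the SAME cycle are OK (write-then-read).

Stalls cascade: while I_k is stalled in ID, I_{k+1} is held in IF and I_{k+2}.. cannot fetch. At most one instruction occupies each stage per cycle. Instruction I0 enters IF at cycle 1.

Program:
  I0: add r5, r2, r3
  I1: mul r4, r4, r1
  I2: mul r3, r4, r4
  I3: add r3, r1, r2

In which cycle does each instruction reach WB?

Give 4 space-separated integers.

Answer: 5 6 9 10

Derivation:
I0 add r5 <- r2,r3: IF@1 ID@2 stall=0 (-) EX@3 MEM@4 WB@5
I1 mul r4 <- r4,r1: IF@2 ID@3 stall=0 (-) EX@4 MEM@5 WB@6
I2 mul r3 <- r4,r4: IF@3 ID@4 stall=2 (RAW on I1.r4 (WB@6)) EX@7 MEM@8 WB@9
I3 add r3 <- r1,r2: IF@4 ID@7 stall=0 (-) EX@8 MEM@9 WB@10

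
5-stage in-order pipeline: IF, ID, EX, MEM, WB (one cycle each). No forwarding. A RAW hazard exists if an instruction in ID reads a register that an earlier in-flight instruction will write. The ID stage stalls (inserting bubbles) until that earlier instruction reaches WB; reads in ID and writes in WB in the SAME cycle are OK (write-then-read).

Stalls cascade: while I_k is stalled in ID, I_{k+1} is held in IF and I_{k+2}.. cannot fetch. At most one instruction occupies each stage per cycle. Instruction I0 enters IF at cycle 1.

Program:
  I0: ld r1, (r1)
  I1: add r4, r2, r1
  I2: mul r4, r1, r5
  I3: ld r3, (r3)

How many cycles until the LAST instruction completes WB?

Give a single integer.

I0 ld r1 <- r1: IF@1 ID@2 stall=0 (-) EX@3 MEM@4 WB@5
I1 add r4 <- r2,r1: IF@2 ID@3 stall=2 (RAW on I0.r1 (WB@5)) EX@6 MEM@7 WB@8
I2 mul r4 <- r1,r5: IF@3 ID@6 stall=0 (-) EX@7 MEM@8 WB@9
I3 ld r3 <- r3: IF@6 ID@7 stall=0 (-) EX@8 MEM@9 WB@10

Answer: 10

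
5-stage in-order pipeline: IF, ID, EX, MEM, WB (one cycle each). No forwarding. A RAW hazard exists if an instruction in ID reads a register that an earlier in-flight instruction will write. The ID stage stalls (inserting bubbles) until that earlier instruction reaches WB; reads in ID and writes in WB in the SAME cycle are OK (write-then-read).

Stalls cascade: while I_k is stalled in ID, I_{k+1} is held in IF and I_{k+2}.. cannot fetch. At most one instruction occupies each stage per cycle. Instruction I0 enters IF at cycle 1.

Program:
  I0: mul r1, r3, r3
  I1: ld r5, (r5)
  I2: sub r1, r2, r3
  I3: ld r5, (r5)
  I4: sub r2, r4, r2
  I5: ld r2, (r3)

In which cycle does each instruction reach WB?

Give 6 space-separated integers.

I0 mul r1 <- r3,r3: IF@1 ID@2 stall=0 (-) EX@3 MEM@4 WB@5
I1 ld r5 <- r5: IF@2 ID@3 stall=0 (-) EX@4 MEM@5 WB@6
I2 sub r1 <- r2,r3: IF@3 ID@4 stall=0 (-) EX@5 MEM@6 WB@7
I3 ld r5 <- r5: IF@4 ID@5 stall=1 (RAW on I1.r5 (WB@6)) EX@7 MEM@8 WB@9
I4 sub r2 <- r4,r2: IF@5 ID@7 stall=0 (-) EX@8 MEM@9 WB@10
I5 ld r2 <- r3: IF@7 ID@8 stall=0 (-) EX@9 MEM@10 WB@11

Answer: 5 6 7 9 10 11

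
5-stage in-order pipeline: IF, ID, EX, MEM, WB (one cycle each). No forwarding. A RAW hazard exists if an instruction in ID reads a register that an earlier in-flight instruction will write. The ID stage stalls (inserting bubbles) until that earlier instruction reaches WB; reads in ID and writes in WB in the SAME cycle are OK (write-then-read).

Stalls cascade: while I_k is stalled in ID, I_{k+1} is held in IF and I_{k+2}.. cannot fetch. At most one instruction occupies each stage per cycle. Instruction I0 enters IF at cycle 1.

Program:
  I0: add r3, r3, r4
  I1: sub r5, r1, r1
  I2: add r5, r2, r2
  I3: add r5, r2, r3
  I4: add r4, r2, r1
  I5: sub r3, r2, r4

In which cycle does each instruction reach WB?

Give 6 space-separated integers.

Answer: 5 6 7 8 9 12

Derivation:
I0 add r3 <- r3,r4: IF@1 ID@2 stall=0 (-) EX@3 MEM@4 WB@5
I1 sub r5 <- r1,r1: IF@2 ID@3 stall=0 (-) EX@4 MEM@5 WB@6
I2 add r5 <- r2,r2: IF@3 ID@4 stall=0 (-) EX@5 MEM@6 WB@7
I3 add r5 <- r2,r3: IF@4 ID@5 stall=0 (-) EX@6 MEM@7 WB@8
I4 add r4 <- r2,r1: IF@5 ID@6 stall=0 (-) EX@7 MEM@8 WB@9
I5 sub r3 <- r2,r4: IF@6 ID@7 stall=2 (RAW on I4.r4 (WB@9)) EX@10 MEM@11 WB@12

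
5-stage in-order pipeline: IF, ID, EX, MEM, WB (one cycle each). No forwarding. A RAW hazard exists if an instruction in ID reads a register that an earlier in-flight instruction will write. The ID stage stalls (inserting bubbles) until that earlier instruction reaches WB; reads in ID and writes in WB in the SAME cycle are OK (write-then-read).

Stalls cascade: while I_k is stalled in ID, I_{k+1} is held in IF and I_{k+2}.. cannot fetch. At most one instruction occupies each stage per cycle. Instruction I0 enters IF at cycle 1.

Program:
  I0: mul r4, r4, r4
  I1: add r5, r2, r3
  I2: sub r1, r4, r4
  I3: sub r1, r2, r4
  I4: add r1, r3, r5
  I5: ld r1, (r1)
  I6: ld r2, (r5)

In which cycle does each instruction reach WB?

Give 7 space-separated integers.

I0 mul r4 <- r4,r4: IF@1 ID@2 stall=0 (-) EX@3 MEM@4 WB@5
I1 add r5 <- r2,r3: IF@2 ID@3 stall=0 (-) EX@4 MEM@5 WB@6
I2 sub r1 <- r4,r4: IF@3 ID@4 stall=1 (RAW on I0.r4 (WB@5)) EX@6 MEM@7 WB@8
I3 sub r1 <- r2,r4: IF@4 ID@6 stall=0 (-) EX@7 MEM@8 WB@9
I4 add r1 <- r3,r5: IF@6 ID@7 stall=0 (-) EX@8 MEM@9 WB@10
I5 ld r1 <- r1: IF@7 ID@8 stall=2 (RAW on I4.r1 (WB@10)) EX@11 MEM@12 WB@13
I6 ld r2 <- r5: IF@8 ID@11 stall=0 (-) EX@12 MEM@13 WB@14

Answer: 5 6 8 9 10 13 14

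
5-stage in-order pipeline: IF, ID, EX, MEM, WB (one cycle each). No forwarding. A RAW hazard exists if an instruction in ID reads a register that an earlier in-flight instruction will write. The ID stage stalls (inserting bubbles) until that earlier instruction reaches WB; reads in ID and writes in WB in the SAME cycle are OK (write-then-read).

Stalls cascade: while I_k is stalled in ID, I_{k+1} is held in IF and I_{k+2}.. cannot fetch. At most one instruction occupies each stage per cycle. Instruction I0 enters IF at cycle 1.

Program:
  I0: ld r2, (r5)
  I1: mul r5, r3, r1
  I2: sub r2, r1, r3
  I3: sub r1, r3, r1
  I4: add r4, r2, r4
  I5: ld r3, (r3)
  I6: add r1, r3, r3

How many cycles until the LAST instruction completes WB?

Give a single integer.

Answer: 14

Derivation:
I0 ld r2 <- r5: IF@1 ID@2 stall=0 (-) EX@3 MEM@4 WB@5
I1 mul r5 <- r3,r1: IF@2 ID@3 stall=0 (-) EX@4 MEM@5 WB@6
I2 sub r2 <- r1,r3: IF@3 ID@4 stall=0 (-) EX@5 MEM@6 WB@7
I3 sub r1 <- r3,r1: IF@4 ID@5 stall=0 (-) EX@6 MEM@7 WB@8
I4 add r4 <- r2,r4: IF@5 ID@6 stall=1 (RAW on I2.r2 (WB@7)) EX@8 MEM@9 WB@10
I5 ld r3 <- r3: IF@6 ID@8 stall=0 (-) EX@9 MEM@10 WB@11
I6 add r1 <- r3,r3: IF@8 ID@9 stall=2 (RAW on I5.r3 (WB@11)) EX@12 MEM@13 WB@14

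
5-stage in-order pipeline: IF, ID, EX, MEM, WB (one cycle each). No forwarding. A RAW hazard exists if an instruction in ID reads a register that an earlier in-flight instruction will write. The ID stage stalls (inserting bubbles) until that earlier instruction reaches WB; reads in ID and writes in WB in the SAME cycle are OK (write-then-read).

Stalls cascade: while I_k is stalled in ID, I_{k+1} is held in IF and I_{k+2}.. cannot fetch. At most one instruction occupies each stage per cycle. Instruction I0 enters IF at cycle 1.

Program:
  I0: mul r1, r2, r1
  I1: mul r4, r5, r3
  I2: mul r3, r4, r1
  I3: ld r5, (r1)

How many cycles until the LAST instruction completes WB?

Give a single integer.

I0 mul r1 <- r2,r1: IF@1 ID@2 stall=0 (-) EX@3 MEM@4 WB@5
I1 mul r4 <- r5,r3: IF@2 ID@3 stall=0 (-) EX@4 MEM@5 WB@6
I2 mul r3 <- r4,r1: IF@3 ID@4 stall=2 (RAW on I1.r4 (WB@6)) EX@7 MEM@8 WB@9
I3 ld r5 <- r1: IF@4 ID@7 stall=0 (-) EX@8 MEM@9 WB@10

Answer: 10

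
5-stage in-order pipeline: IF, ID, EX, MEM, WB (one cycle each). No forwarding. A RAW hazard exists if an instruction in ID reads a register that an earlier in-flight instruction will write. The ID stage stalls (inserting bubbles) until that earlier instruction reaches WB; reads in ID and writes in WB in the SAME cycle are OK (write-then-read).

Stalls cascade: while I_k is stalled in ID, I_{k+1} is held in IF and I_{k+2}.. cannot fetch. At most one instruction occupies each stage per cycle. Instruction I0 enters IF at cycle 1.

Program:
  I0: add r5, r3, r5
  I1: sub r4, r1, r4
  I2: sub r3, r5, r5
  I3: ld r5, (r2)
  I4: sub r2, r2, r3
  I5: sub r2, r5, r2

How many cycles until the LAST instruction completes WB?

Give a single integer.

I0 add r5 <- r3,r5: IF@1 ID@2 stall=0 (-) EX@3 MEM@4 WB@5
I1 sub r4 <- r1,r4: IF@2 ID@3 stall=0 (-) EX@4 MEM@5 WB@6
I2 sub r3 <- r5,r5: IF@3 ID@4 stall=1 (RAW on I0.r5 (WB@5)) EX@6 MEM@7 WB@8
I3 ld r5 <- r2: IF@4 ID@6 stall=0 (-) EX@7 MEM@8 WB@9
I4 sub r2 <- r2,r3: IF@6 ID@7 stall=1 (RAW on I2.r3 (WB@8)) EX@9 MEM@10 WB@11
I5 sub r2 <- r5,r2: IF@7 ID@9 stall=2 (RAW on I4.r2 (WB@11)) EX@12 MEM@13 WB@14

Answer: 14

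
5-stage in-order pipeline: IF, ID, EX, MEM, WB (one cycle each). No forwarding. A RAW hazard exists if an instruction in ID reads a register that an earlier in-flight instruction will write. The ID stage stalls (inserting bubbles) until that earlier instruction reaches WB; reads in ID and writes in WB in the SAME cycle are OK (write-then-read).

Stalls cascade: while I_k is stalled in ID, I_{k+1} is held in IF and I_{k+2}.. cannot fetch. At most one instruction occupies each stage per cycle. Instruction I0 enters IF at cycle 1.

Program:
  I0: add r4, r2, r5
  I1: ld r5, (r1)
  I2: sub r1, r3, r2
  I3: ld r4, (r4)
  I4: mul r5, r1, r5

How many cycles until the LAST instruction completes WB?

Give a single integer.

I0 add r4 <- r2,r5: IF@1 ID@2 stall=0 (-) EX@3 MEM@4 WB@5
I1 ld r5 <- r1: IF@2 ID@3 stall=0 (-) EX@4 MEM@5 WB@6
I2 sub r1 <- r3,r2: IF@3 ID@4 stall=0 (-) EX@5 MEM@6 WB@7
I3 ld r4 <- r4: IF@4 ID@5 stall=0 (-) EX@6 MEM@7 WB@8
I4 mul r5 <- r1,r5: IF@5 ID@6 stall=1 (RAW on I2.r1 (WB@7)) EX@8 MEM@9 WB@10

Answer: 10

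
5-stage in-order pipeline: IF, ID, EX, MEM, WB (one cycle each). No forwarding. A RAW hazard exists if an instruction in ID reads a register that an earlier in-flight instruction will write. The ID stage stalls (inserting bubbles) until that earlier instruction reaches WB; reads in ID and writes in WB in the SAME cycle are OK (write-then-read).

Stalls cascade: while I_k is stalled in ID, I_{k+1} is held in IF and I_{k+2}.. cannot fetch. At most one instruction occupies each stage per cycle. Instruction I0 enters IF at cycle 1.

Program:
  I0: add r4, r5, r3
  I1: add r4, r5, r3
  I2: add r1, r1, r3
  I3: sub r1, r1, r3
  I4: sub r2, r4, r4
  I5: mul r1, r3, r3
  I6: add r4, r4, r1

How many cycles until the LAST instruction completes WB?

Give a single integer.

Answer: 15

Derivation:
I0 add r4 <- r5,r3: IF@1 ID@2 stall=0 (-) EX@3 MEM@4 WB@5
I1 add r4 <- r5,r3: IF@2 ID@3 stall=0 (-) EX@4 MEM@5 WB@6
I2 add r1 <- r1,r3: IF@3 ID@4 stall=0 (-) EX@5 MEM@6 WB@7
I3 sub r1 <- r1,r3: IF@4 ID@5 stall=2 (RAW on I2.r1 (WB@7)) EX@8 MEM@9 WB@10
I4 sub r2 <- r4,r4: IF@5 ID@8 stall=0 (-) EX@9 MEM@10 WB@11
I5 mul r1 <- r3,r3: IF@8 ID@9 stall=0 (-) EX@10 MEM@11 WB@12
I6 add r4 <- r4,r1: IF@9 ID@10 stall=2 (RAW on I5.r1 (WB@12)) EX@13 MEM@14 WB@15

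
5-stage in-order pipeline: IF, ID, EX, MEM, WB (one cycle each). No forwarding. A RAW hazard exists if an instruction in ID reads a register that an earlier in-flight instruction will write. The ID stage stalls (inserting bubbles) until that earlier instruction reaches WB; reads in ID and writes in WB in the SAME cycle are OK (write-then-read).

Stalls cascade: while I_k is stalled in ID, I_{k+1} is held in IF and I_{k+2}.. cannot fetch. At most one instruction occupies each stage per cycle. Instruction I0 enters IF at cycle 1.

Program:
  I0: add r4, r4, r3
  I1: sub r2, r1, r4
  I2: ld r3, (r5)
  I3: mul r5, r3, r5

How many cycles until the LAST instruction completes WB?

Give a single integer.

I0 add r4 <- r4,r3: IF@1 ID@2 stall=0 (-) EX@3 MEM@4 WB@5
I1 sub r2 <- r1,r4: IF@2 ID@3 stall=2 (RAW on I0.r4 (WB@5)) EX@6 MEM@7 WB@8
I2 ld r3 <- r5: IF@3 ID@6 stall=0 (-) EX@7 MEM@8 WB@9
I3 mul r5 <- r3,r5: IF@6 ID@7 stall=2 (RAW on I2.r3 (WB@9)) EX@10 MEM@11 WB@12

Answer: 12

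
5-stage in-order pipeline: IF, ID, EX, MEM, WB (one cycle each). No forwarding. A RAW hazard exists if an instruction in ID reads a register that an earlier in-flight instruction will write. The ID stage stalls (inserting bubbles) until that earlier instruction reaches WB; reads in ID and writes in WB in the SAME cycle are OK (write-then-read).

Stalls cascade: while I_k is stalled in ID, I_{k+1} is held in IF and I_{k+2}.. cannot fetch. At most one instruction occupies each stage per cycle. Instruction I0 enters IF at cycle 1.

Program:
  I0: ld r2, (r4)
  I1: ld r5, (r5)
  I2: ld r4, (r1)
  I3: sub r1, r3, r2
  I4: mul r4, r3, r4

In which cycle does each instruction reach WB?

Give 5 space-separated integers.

I0 ld r2 <- r4: IF@1 ID@2 stall=0 (-) EX@3 MEM@4 WB@5
I1 ld r5 <- r5: IF@2 ID@3 stall=0 (-) EX@4 MEM@5 WB@6
I2 ld r4 <- r1: IF@3 ID@4 stall=0 (-) EX@5 MEM@6 WB@7
I3 sub r1 <- r3,r2: IF@4 ID@5 stall=0 (-) EX@6 MEM@7 WB@8
I4 mul r4 <- r3,r4: IF@5 ID@6 stall=1 (RAW on I2.r4 (WB@7)) EX@8 MEM@9 WB@10

Answer: 5 6 7 8 10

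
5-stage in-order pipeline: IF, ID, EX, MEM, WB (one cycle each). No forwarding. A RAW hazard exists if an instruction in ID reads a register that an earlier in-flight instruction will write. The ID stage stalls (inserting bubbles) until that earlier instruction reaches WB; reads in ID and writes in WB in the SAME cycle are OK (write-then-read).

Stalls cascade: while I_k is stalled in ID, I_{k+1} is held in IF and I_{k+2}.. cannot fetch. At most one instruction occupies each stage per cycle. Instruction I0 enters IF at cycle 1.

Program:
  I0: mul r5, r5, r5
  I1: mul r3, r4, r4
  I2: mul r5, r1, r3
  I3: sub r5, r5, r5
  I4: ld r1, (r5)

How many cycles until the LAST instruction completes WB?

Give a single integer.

Answer: 15

Derivation:
I0 mul r5 <- r5,r5: IF@1 ID@2 stall=0 (-) EX@3 MEM@4 WB@5
I1 mul r3 <- r4,r4: IF@2 ID@3 stall=0 (-) EX@4 MEM@5 WB@6
I2 mul r5 <- r1,r3: IF@3 ID@4 stall=2 (RAW on I1.r3 (WB@6)) EX@7 MEM@8 WB@9
I3 sub r5 <- r5,r5: IF@4 ID@7 stall=2 (RAW on I2.r5 (WB@9)) EX@10 MEM@11 WB@12
I4 ld r1 <- r5: IF@7 ID@10 stall=2 (RAW on I3.r5 (WB@12)) EX@13 MEM@14 WB@15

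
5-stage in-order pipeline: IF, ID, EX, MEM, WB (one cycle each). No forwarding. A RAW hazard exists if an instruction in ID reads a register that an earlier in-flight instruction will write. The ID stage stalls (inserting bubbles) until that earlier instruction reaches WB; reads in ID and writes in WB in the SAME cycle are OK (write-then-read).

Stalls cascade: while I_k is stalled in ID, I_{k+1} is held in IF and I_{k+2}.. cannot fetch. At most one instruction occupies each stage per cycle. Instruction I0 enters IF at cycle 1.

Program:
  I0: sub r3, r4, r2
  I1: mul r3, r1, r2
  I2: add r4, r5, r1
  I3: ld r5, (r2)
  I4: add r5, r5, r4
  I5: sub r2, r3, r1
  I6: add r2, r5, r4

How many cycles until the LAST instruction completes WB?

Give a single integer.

Answer: 14

Derivation:
I0 sub r3 <- r4,r2: IF@1 ID@2 stall=0 (-) EX@3 MEM@4 WB@5
I1 mul r3 <- r1,r2: IF@2 ID@3 stall=0 (-) EX@4 MEM@5 WB@6
I2 add r4 <- r5,r1: IF@3 ID@4 stall=0 (-) EX@5 MEM@6 WB@7
I3 ld r5 <- r2: IF@4 ID@5 stall=0 (-) EX@6 MEM@7 WB@8
I4 add r5 <- r5,r4: IF@5 ID@6 stall=2 (RAW on I3.r5 (WB@8)) EX@9 MEM@10 WB@11
I5 sub r2 <- r3,r1: IF@6 ID@9 stall=0 (-) EX@10 MEM@11 WB@12
I6 add r2 <- r5,r4: IF@9 ID@10 stall=1 (RAW on I4.r5 (WB@11)) EX@12 MEM@13 WB@14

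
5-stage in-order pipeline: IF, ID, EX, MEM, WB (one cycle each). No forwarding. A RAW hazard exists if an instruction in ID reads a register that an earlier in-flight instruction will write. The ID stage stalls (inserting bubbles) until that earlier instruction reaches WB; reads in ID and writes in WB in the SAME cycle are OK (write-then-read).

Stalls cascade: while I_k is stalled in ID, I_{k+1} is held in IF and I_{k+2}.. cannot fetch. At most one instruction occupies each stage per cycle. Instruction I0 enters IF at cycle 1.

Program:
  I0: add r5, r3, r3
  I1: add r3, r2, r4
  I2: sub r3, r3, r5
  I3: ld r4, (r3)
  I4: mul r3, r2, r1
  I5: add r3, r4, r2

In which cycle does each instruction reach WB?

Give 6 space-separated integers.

I0 add r5 <- r3,r3: IF@1 ID@2 stall=0 (-) EX@3 MEM@4 WB@5
I1 add r3 <- r2,r4: IF@2 ID@3 stall=0 (-) EX@4 MEM@5 WB@6
I2 sub r3 <- r3,r5: IF@3 ID@4 stall=2 (RAW on I1.r3 (WB@6)) EX@7 MEM@8 WB@9
I3 ld r4 <- r3: IF@4 ID@7 stall=2 (RAW on I2.r3 (WB@9)) EX@10 MEM@11 WB@12
I4 mul r3 <- r2,r1: IF@7 ID@10 stall=0 (-) EX@11 MEM@12 WB@13
I5 add r3 <- r4,r2: IF@10 ID@11 stall=1 (RAW on I3.r4 (WB@12)) EX@13 MEM@14 WB@15

Answer: 5 6 9 12 13 15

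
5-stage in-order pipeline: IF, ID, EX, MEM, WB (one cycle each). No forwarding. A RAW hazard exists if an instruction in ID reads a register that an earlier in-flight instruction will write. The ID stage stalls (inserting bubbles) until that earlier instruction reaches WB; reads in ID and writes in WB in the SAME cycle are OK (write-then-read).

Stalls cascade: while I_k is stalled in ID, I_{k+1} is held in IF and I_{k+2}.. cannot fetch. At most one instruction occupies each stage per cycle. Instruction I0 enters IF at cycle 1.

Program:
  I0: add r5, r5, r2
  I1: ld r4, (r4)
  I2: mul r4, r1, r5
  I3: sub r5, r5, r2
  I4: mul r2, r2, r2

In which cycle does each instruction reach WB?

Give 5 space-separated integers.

I0 add r5 <- r5,r2: IF@1 ID@2 stall=0 (-) EX@3 MEM@4 WB@5
I1 ld r4 <- r4: IF@2 ID@3 stall=0 (-) EX@4 MEM@5 WB@6
I2 mul r4 <- r1,r5: IF@3 ID@4 stall=1 (RAW on I0.r5 (WB@5)) EX@6 MEM@7 WB@8
I3 sub r5 <- r5,r2: IF@4 ID@6 stall=0 (-) EX@7 MEM@8 WB@9
I4 mul r2 <- r2,r2: IF@6 ID@7 stall=0 (-) EX@8 MEM@9 WB@10

Answer: 5 6 8 9 10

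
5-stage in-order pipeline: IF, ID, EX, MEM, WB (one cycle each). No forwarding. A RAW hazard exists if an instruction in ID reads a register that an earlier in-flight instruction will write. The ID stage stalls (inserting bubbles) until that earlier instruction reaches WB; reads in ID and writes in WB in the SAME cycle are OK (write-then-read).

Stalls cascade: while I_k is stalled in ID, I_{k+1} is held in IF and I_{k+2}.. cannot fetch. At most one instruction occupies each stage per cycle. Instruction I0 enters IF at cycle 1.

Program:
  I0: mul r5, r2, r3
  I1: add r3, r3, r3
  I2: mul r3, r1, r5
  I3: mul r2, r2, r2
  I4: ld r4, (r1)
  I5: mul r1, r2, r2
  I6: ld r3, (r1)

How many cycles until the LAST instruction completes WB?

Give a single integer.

I0 mul r5 <- r2,r3: IF@1 ID@2 stall=0 (-) EX@3 MEM@4 WB@5
I1 add r3 <- r3,r3: IF@2 ID@3 stall=0 (-) EX@4 MEM@5 WB@6
I2 mul r3 <- r1,r5: IF@3 ID@4 stall=1 (RAW on I0.r5 (WB@5)) EX@6 MEM@7 WB@8
I3 mul r2 <- r2,r2: IF@4 ID@6 stall=0 (-) EX@7 MEM@8 WB@9
I4 ld r4 <- r1: IF@6 ID@7 stall=0 (-) EX@8 MEM@9 WB@10
I5 mul r1 <- r2,r2: IF@7 ID@8 stall=1 (RAW on I3.r2 (WB@9)) EX@10 MEM@11 WB@12
I6 ld r3 <- r1: IF@8 ID@10 stall=2 (RAW on I5.r1 (WB@12)) EX@13 MEM@14 WB@15

Answer: 15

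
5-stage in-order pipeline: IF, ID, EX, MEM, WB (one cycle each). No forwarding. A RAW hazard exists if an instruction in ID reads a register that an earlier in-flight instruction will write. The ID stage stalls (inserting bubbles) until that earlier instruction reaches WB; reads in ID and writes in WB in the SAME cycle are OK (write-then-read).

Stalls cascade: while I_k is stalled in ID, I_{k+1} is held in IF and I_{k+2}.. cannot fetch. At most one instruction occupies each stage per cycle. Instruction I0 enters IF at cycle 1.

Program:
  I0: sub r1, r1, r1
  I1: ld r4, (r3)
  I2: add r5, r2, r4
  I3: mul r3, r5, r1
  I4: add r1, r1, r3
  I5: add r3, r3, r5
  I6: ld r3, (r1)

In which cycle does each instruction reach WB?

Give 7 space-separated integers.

Answer: 5 6 9 12 15 16 18

Derivation:
I0 sub r1 <- r1,r1: IF@1 ID@2 stall=0 (-) EX@3 MEM@4 WB@5
I1 ld r4 <- r3: IF@2 ID@3 stall=0 (-) EX@4 MEM@5 WB@6
I2 add r5 <- r2,r4: IF@3 ID@4 stall=2 (RAW on I1.r4 (WB@6)) EX@7 MEM@8 WB@9
I3 mul r3 <- r5,r1: IF@4 ID@7 stall=2 (RAW on I2.r5 (WB@9)) EX@10 MEM@11 WB@12
I4 add r1 <- r1,r3: IF@7 ID@10 stall=2 (RAW on I3.r3 (WB@12)) EX@13 MEM@14 WB@15
I5 add r3 <- r3,r5: IF@10 ID@13 stall=0 (-) EX@14 MEM@15 WB@16
I6 ld r3 <- r1: IF@13 ID@14 stall=1 (RAW on I4.r1 (WB@15)) EX@16 MEM@17 WB@18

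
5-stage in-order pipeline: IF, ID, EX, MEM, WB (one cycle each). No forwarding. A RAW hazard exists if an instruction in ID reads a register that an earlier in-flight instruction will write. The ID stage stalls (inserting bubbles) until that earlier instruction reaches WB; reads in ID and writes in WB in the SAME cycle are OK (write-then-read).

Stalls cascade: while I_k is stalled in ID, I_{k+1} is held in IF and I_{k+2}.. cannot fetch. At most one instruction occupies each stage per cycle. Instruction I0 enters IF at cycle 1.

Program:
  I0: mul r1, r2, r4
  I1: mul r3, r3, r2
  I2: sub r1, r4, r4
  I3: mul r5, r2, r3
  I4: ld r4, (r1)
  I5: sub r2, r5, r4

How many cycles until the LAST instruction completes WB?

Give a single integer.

I0 mul r1 <- r2,r4: IF@1 ID@2 stall=0 (-) EX@3 MEM@4 WB@5
I1 mul r3 <- r3,r2: IF@2 ID@3 stall=0 (-) EX@4 MEM@5 WB@6
I2 sub r1 <- r4,r4: IF@3 ID@4 stall=0 (-) EX@5 MEM@6 WB@7
I3 mul r5 <- r2,r3: IF@4 ID@5 stall=1 (RAW on I1.r3 (WB@6)) EX@7 MEM@8 WB@9
I4 ld r4 <- r1: IF@5 ID@7 stall=0 (-) EX@8 MEM@9 WB@10
I5 sub r2 <- r5,r4: IF@7 ID@8 stall=2 (RAW on I4.r4 (WB@10)) EX@11 MEM@12 WB@13

Answer: 13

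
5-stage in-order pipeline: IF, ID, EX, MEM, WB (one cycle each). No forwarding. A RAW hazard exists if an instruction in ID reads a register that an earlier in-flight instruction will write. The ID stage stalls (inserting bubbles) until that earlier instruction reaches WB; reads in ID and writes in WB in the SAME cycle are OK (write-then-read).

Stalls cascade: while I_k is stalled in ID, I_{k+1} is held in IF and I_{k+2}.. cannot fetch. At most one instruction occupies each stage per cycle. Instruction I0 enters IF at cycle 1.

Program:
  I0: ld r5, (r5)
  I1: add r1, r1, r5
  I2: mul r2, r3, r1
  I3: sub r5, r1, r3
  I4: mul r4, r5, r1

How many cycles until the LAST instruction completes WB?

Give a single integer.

I0 ld r5 <- r5: IF@1 ID@2 stall=0 (-) EX@3 MEM@4 WB@5
I1 add r1 <- r1,r5: IF@2 ID@3 stall=2 (RAW on I0.r5 (WB@5)) EX@6 MEM@7 WB@8
I2 mul r2 <- r3,r1: IF@3 ID@6 stall=2 (RAW on I1.r1 (WB@8)) EX@9 MEM@10 WB@11
I3 sub r5 <- r1,r3: IF@6 ID@9 stall=0 (-) EX@10 MEM@11 WB@12
I4 mul r4 <- r5,r1: IF@9 ID@10 stall=2 (RAW on I3.r5 (WB@12)) EX@13 MEM@14 WB@15

Answer: 15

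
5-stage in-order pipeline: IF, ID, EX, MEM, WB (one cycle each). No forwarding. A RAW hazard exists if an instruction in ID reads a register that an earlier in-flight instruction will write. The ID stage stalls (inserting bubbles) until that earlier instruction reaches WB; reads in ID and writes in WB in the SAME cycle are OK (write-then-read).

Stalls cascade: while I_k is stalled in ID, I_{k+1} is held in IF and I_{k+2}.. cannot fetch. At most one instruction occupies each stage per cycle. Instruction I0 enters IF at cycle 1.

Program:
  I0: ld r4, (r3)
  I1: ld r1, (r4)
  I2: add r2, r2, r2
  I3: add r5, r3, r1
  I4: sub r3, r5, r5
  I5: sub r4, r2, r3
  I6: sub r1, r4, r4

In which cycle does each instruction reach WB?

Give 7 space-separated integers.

Answer: 5 8 9 11 14 17 20

Derivation:
I0 ld r4 <- r3: IF@1 ID@2 stall=0 (-) EX@3 MEM@4 WB@5
I1 ld r1 <- r4: IF@2 ID@3 stall=2 (RAW on I0.r4 (WB@5)) EX@6 MEM@7 WB@8
I2 add r2 <- r2,r2: IF@3 ID@6 stall=0 (-) EX@7 MEM@8 WB@9
I3 add r5 <- r3,r1: IF@6 ID@7 stall=1 (RAW on I1.r1 (WB@8)) EX@9 MEM@10 WB@11
I4 sub r3 <- r5,r5: IF@7 ID@9 stall=2 (RAW on I3.r5 (WB@11)) EX@12 MEM@13 WB@14
I5 sub r4 <- r2,r3: IF@9 ID@12 stall=2 (RAW on I4.r3 (WB@14)) EX@15 MEM@16 WB@17
I6 sub r1 <- r4,r4: IF@12 ID@15 stall=2 (RAW on I5.r4 (WB@17)) EX@18 MEM@19 WB@20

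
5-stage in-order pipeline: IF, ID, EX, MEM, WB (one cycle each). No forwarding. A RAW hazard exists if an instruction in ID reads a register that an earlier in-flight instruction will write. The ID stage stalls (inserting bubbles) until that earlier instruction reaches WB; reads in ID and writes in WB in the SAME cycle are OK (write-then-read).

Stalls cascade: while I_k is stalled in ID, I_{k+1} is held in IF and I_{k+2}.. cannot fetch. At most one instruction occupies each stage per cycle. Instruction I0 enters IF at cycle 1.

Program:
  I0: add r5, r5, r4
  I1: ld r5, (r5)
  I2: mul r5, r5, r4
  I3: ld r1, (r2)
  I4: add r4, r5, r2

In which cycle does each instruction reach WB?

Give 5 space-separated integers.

Answer: 5 8 11 12 14

Derivation:
I0 add r5 <- r5,r4: IF@1 ID@2 stall=0 (-) EX@3 MEM@4 WB@5
I1 ld r5 <- r5: IF@2 ID@3 stall=2 (RAW on I0.r5 (WB@5)) EX@6 MEM@7 WB@8
I2 mul r5 <- r5,r4: IF@3 ID@6 stall=2 (RAW on I1.r5 (WB@8)) EX@9 MEM@10 WB@11
I3 ld r1 <- r2: IF@6 ID@9 stall=0 (-) EX@10 MEM@11 WB@12
I4 add r4 <- r5,r2: IF@9 ID@10 stall=1 (RAW on I2.r5 (WB@11)) EX@12 MEM@13 WB@14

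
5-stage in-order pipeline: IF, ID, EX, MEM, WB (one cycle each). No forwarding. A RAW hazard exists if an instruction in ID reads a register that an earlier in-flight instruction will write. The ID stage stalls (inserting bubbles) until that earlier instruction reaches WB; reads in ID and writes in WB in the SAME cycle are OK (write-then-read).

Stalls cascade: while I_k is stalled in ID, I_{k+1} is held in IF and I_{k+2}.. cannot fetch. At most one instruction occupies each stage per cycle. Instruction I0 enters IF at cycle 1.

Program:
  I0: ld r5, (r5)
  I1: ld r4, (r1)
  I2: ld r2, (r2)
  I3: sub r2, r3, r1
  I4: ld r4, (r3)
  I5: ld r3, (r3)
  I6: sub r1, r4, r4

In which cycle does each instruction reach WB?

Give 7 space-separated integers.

I0 ld r5 <- r5: IF@1 ID@2 stall=0 (-) EX@3 MEM@4 WB@5
I1 ld r4 <- r1: IF@2 ID@3 stall=0 (-) EX@4 MEM@5 WB@6
I2 ld r2 <- r2: IF@3 ID@4 stall=0 (-) EX@5 MEM@6 WB@7
I3 sub r2 <- r3,r1: IF@4 ID@5 stall=0 (-) EX@6 MEM@7 WB@8
I4 ld r4 <- r3: IF@5 ID@6 stall=0 (-) EX@7 MEM@8 WB@9
I5 ld r3 <- r3: IF@6 ID@7 stall=0 (-) EX@8 MEM@9 WB@10
I6 sub r1 <- r4,r4: IF@7 ID@8 stall=1 (RAW on I4.r4 (WB@9)) EX@10 MEM@11 WB@12

Answer: 5 6 7 8 9 10 12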